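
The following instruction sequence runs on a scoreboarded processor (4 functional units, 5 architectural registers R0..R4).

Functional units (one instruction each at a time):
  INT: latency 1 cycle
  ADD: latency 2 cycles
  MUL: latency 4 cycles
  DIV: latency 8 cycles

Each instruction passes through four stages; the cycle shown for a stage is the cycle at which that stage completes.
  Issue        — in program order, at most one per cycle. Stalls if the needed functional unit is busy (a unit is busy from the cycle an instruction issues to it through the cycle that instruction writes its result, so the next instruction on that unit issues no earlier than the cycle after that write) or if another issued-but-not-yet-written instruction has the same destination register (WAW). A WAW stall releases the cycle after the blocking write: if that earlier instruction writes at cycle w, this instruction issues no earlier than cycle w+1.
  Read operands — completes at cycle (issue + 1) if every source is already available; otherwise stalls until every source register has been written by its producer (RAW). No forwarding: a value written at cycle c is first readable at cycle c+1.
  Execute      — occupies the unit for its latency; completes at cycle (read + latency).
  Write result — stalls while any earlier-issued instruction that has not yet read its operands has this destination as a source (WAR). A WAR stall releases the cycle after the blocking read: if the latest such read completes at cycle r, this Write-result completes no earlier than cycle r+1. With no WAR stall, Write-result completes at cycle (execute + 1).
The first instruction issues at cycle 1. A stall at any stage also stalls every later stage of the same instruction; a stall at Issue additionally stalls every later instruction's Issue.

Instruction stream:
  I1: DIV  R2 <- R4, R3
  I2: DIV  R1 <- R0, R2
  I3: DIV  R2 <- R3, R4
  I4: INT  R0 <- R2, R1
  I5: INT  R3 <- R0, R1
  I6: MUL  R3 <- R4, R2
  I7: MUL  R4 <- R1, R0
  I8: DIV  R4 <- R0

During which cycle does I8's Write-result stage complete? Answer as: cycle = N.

cycle = 65

cycle 1: issue I1 (DIV)
cycle 2: I1 read-ops
cycle 10: I1 finished on DIV
cycle 11: I1→R2
cycle 12: issue I2 (DIV)
cycle 13: I2 read-ops
cycle 21: I2 finished on DIV
cycle 22: I2→R1
cycle 23: issue I3 (DIV)
cycle 24: I3 read-ops · issue I4 (INT)
cycle 32: I3 finished on DIV
cycle 33: I3→R2
cycle 34: I4 read-ops
cycle 35: I4 finished on INT
cycle 36: I4→R0
cycle 37: issue I5 (INT)
cycle 38: I5 read-ops
cycle 39: I5 finished on INT
cycle 40: I5→R3
cycle 41: issue I6 (MUL)
cycle 42: I6 read-ops
cycle 46: I6 finished on MUL
cycle 47: I6→R3
cycle 48: issue I7 (MUL)
cycle 49: I7 read-ops
cycle 53: I7 finished on MUL
cycle 54: I7→R4
cycle 55: issue I8 (DIV)
cycle 56: I8 read-ops
cycle 64: I8 finished on DIV
cycle 65: I8→R4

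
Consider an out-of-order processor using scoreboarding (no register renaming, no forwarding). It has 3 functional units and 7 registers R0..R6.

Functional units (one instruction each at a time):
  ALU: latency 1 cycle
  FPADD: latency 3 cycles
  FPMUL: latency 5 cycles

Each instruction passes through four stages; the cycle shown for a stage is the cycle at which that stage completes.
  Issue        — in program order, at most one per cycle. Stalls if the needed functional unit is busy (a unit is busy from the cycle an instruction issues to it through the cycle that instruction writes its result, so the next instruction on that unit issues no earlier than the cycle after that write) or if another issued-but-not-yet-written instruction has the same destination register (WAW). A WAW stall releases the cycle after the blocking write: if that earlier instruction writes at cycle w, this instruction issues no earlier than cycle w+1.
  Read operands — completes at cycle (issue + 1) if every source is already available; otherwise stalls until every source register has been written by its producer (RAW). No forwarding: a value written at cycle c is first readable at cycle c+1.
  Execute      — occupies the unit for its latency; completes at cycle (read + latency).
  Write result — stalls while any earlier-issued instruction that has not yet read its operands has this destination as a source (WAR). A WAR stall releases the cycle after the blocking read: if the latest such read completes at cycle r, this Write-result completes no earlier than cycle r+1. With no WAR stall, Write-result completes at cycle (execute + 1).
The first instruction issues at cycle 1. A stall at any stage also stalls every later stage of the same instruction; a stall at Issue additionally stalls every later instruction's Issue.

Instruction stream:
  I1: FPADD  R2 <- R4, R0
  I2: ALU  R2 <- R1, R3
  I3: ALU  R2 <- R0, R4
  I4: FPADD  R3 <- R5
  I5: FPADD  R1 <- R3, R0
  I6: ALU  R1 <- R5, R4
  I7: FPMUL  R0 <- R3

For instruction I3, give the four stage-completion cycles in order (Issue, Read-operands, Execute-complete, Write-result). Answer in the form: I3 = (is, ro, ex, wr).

I3 = (11, 12, 13, 14)

  I1 | 1 | 2 | 5 | 6
  I2 | 7 | 8 | 9 | 10   WAW R2: wait I1 write@6
  I3 | 11 | 12 | 13 | 14   struct: ALU busy until I2 writes@10
  I4 | 12 | 13 | 16 | 17
  I5 | 18 | 19 | 22 | 23   struct: FPADD busy until I4 writes@17
  I6 | 24 | 25 | 26 | 27   WAW R1: wait I5 write@23
  I7 | 25 | 26 | 31 | 32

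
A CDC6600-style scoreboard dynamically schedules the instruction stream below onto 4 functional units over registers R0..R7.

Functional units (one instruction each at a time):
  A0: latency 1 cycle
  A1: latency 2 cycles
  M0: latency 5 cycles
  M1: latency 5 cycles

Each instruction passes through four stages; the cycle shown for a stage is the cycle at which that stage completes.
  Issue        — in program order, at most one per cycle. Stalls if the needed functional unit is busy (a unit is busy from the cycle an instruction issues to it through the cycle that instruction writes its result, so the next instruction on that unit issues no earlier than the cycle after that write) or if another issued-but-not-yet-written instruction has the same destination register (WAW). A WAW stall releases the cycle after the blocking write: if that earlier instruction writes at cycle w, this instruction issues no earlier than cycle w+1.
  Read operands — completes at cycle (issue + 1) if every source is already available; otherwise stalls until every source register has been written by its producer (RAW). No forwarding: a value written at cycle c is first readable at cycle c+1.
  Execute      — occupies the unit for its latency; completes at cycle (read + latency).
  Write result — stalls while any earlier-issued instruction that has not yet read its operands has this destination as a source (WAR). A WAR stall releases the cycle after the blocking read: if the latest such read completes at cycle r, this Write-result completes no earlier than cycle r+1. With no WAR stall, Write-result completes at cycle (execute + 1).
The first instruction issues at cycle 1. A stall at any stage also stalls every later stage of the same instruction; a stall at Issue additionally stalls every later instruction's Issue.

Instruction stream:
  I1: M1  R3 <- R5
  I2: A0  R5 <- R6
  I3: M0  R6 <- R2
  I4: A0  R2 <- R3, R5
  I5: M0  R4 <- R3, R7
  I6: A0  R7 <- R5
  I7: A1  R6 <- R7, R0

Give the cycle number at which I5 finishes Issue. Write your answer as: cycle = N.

I1 -> (1, 2, 7, 8)
I2 -> (2, 3, 4, 5)
I3 -> (3, 4, 9, 10)
I4 -> (6, 9, 10, 11)  // struct: A0 busy until I2 writes@5, RAW R3: wait I1 write@8
I5 -> (11, 12, 17, 18)  // struct: M0 busy until I3 writes@10
I6 -> (12, 13, 14, 15)
I7 -> (13, 16, 18, 19)  // RAW R7: wait I6 write@15

cycle = 11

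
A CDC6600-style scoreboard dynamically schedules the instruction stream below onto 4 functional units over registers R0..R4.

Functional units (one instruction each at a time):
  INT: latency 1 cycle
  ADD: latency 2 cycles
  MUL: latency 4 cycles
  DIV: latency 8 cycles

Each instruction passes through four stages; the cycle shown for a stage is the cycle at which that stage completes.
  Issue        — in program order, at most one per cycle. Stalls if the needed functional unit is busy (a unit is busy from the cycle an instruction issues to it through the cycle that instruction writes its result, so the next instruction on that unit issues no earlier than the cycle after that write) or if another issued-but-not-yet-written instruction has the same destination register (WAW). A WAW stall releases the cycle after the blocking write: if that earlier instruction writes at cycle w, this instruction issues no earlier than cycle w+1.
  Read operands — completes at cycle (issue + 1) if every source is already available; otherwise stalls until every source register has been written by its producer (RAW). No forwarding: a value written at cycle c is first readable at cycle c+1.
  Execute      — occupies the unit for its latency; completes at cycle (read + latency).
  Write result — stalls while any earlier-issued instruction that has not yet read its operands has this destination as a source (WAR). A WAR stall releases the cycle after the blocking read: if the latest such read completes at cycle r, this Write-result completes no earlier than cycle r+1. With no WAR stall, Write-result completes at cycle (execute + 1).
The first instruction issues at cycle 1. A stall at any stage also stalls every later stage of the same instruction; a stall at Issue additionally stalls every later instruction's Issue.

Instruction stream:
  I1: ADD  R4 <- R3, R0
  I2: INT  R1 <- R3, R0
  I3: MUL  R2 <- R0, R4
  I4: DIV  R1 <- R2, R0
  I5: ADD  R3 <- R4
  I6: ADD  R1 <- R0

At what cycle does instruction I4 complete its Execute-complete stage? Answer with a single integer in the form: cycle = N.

cycle = 20

c1: I1→ADD
c2: I1 RO; I2→INT
c3: I2 RO; I3→MUL
c4: I1 EX; I2 EX
c5: I1 WR R4; I2 WR R1
c6: I3 RO; I4→DIV
c7: I5→ADD
c8: I5 RO
c10: I3 EX; I5 EX
c11: I3 WR R2; I5 WR R3
c12: I4 RO
c20: I4 EX
c21: I4 WR R1
c22: I6→ADD
c23: I6 RO
c25: I6 EX
c26: I6 WR R1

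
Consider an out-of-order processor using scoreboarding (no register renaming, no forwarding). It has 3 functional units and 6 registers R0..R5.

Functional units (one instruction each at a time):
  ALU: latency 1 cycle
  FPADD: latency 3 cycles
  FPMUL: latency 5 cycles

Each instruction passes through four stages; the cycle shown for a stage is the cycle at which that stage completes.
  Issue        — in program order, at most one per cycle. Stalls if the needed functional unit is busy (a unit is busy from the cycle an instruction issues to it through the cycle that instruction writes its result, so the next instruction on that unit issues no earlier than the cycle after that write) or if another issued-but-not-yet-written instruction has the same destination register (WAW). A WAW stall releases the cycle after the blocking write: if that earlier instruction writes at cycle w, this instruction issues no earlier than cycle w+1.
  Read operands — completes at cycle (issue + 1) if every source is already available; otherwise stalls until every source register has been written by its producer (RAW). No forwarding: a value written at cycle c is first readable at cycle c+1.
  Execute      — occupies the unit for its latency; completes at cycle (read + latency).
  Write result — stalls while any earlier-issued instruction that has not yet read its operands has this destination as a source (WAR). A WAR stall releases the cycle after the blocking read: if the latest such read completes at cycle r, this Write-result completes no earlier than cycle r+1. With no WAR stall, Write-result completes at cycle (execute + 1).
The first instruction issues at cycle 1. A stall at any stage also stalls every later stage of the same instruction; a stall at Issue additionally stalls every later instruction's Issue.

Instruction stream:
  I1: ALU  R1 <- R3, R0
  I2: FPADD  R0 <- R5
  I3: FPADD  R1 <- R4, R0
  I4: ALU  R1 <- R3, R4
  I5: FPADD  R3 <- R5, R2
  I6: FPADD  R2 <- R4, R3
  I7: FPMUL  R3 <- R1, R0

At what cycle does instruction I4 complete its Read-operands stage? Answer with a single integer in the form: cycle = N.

cycle = 15

I1 -> (1, 2, 3, 4)
I2 -> (2, 3, 6, 7)
I3 -> (8, 9, 12, 13)  // struct: FPADD busy until I2 writes@7
I4 -> (14, 15, 16, 17)  // WAW R1: wait I3 write@13
I5 -> (15, 16, 19, 20)
I6 -> (21, 22, 25, 26)  // struct: FPADD busy until I5 writes@20
I7 -> (22, 23, 28, 29)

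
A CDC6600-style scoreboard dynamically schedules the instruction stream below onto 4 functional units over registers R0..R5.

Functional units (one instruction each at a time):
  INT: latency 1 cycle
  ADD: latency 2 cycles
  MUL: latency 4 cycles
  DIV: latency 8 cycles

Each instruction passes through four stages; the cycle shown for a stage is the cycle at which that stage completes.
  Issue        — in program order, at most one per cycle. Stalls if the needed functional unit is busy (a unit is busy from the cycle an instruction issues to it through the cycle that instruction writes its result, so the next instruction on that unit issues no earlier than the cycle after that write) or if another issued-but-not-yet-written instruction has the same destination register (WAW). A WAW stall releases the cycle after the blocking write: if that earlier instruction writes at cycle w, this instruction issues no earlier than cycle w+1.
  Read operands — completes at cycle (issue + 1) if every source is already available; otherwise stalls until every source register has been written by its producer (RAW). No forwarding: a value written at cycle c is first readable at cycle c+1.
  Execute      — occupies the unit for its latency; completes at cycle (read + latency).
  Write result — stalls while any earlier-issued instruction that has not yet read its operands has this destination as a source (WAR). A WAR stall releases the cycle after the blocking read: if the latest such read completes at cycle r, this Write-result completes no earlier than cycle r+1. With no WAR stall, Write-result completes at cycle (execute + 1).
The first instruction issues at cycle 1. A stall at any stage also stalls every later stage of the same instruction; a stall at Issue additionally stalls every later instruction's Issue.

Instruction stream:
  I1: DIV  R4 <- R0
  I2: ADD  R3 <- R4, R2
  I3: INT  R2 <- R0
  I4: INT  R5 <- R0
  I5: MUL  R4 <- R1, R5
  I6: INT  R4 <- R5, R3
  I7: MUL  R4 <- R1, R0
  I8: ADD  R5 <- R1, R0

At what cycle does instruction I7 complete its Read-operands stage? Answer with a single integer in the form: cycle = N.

[I1] 1/2/10/11
[I2] 2/12/14/15  (RAW R4: wait I1 write@11)
[I3] 3/4/5/13  (WAR R2: wait I2 read@12)
[I4] 14/15/16/17  (struct: INT busy until I3 writes@13)
[I5] 15/18/22/23  (RAW R5: wait I4 write@17)
[I6] 24/25/26/27  (WAW R4: wait I5 write@23)
[I7] 28/29/33/34  (WAW R4: wait I6 write@27)
[I8] 29/30/32/33

cycle = 29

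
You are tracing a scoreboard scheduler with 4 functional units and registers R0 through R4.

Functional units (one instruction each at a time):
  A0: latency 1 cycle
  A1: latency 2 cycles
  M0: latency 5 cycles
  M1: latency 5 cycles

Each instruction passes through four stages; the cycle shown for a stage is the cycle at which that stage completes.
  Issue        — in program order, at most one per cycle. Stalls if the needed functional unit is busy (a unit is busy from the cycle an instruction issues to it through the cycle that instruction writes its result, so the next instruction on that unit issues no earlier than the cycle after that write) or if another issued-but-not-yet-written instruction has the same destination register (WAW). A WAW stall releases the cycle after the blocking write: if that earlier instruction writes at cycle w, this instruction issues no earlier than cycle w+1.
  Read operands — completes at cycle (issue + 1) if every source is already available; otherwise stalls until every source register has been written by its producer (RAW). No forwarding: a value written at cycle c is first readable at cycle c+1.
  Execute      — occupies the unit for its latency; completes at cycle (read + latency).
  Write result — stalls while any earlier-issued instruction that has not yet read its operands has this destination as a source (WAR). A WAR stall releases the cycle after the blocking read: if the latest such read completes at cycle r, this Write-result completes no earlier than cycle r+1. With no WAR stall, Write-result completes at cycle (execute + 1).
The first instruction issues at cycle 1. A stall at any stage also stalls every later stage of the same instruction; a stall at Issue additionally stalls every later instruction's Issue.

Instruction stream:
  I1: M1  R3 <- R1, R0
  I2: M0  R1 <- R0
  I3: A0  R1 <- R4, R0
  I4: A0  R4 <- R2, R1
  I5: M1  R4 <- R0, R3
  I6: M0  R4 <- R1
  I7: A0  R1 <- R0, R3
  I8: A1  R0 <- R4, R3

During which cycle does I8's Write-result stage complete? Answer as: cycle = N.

cycle = 37

I1: IS=1 RO=2 EX=7 WR=8
I2: IS=2 RO=3 EX=8 WR=9
I3: IS=10 RO=11 EX=12 WR=13  [WAW R1: wait I2 write@9]
I4: IS=14 RO=15 EX=16 WR=17  [struct: A0 busy until I3 writes@13]
I5: IS=18 RO=19 EX=24 WR=25  [WAW R4: wait I4 write@17]
I6: IS=26 RO=27 EX=32 WR=33  [WAW R4: wait I5 write@25]
I7: IS=27 RO=28 EX=29 WR=30
I8: IS=28 RO=34 EX=36 WR=37  [RAW R4: wait I6 write@33]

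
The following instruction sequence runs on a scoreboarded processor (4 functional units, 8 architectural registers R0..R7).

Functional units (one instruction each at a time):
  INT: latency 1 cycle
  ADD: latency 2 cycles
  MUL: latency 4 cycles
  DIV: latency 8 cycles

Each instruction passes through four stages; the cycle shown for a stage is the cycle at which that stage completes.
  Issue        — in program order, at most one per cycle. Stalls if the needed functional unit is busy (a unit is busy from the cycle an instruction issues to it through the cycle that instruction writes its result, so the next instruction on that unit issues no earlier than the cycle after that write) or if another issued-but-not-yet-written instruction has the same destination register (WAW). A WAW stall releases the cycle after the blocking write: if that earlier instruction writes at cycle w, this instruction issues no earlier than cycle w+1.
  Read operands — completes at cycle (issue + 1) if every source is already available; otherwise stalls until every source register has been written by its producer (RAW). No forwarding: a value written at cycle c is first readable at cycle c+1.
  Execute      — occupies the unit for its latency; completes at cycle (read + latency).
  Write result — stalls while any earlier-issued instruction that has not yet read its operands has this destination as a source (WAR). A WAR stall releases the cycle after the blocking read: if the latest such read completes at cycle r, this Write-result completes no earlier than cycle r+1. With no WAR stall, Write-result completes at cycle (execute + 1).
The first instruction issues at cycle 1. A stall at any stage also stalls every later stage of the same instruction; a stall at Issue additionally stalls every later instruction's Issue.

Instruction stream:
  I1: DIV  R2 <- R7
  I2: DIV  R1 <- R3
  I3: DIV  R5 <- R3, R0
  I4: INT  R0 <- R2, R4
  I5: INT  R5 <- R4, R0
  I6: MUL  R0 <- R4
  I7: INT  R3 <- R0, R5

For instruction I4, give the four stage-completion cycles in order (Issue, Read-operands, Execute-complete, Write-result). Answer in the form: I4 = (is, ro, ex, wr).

I4 = (24, 25, 26, 27)

  I1 | 1 | 2 | 10 | 11
  I2 | 12 | 13 | 21 | 22   struct: DIV busy until I1 writes@11
  I3 | 23 | 24 | 32 | 33   struct: DIV busy until I2 writes@22
  I4 | 24 | 25 | 26 | 27
  I5 | 34 | 35 | 36 | 37   WAW R5: wait I3 write@33
  I6 | 35 | 36 | 40 | 41
  I7 | 38 | 42 | 43 | 44   struct: INT busy until I5 writes@37 · RAW R0: wait I6 write@41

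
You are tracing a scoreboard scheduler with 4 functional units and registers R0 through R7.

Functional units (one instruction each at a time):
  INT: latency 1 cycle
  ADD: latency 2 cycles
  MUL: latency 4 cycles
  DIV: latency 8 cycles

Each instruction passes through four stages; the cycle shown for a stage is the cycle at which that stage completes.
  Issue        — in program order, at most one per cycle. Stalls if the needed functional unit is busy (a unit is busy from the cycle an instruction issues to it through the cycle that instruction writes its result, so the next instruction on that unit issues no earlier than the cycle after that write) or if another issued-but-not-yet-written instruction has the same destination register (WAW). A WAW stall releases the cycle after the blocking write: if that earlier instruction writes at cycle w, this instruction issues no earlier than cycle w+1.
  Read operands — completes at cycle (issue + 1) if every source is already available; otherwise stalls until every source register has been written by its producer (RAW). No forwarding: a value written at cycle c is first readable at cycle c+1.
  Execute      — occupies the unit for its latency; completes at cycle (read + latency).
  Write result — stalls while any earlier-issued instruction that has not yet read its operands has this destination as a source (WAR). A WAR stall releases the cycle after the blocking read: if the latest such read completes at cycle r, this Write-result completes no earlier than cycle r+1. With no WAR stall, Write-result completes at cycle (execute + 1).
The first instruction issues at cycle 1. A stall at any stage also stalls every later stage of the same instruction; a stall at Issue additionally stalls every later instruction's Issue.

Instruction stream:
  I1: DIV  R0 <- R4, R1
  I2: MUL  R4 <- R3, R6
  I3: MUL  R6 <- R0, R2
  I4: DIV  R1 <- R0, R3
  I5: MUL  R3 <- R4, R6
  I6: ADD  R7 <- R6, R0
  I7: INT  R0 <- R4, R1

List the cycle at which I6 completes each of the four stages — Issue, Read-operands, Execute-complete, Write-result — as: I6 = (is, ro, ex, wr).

I6 = (19, 20, 22, 23)

t=1  I1 dispatched to DIV
t=2  I1 operands ready, I2 dispatched to MUL
t=3  I2 operands ready
t=7  I2 complete
t=8  R4←I2
t=9  I3 dispatched to MUL
t=10  I1 complete
t=11  R0←I1
t=12  I3 operands ready, I4 dispatched to DIV
t=13  I4 operands ready
t=16  I3 complete
t=17  R6←I3
t=18  I5 dispatched to MUL
t=19  I5 operands ready, I6 dispatched to ADD
t=20  I6 operands ready, I7 dispatched to INT
t=21  I4 complete
t=22  R1←I4, I6 complete
t=23  I5 complete, R7←I6, I7 operands ready
t=24  R3←I5, I7 complete
t=25  R0←I7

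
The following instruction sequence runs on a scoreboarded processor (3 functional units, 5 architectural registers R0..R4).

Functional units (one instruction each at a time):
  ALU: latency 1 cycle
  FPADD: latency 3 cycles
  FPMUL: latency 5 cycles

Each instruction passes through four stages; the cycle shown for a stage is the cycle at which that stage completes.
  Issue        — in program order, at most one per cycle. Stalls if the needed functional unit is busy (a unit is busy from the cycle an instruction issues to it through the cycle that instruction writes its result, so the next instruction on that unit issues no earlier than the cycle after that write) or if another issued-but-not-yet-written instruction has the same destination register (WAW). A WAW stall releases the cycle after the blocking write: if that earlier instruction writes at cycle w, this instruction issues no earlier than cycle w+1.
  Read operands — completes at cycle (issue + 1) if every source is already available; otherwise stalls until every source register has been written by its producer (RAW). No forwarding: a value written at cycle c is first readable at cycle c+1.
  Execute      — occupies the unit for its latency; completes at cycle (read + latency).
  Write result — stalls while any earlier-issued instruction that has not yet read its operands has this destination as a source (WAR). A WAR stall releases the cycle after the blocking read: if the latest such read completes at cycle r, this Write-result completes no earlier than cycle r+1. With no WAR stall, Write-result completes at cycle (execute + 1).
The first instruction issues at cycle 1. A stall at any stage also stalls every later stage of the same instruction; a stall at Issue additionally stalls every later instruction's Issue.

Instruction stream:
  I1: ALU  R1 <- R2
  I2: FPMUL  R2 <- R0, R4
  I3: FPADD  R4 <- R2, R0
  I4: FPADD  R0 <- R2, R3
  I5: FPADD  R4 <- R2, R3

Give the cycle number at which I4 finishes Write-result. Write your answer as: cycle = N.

t=1  I1 issues→ALU
t=2  I1 reads · I2 issues→FPMUL
t=3  I1 exec-done · I2 reads · I3 issues→FPADD
t=4  I1 writes R1
t=8  I2 exec-done
t=9  I2 writes R2
t=10  I3 reads
t=13  I3 exec-done
t=14  I3 writes R4
t=15  I4 issues→FPADD
t=16  I4 reads
t=19  I4 exec-done
t=20  I4 writes R0
t=21  I5 issues→FPADD
t=22  I5 reads
t=25  I5 exec-done
t=26  I5 writes R4

cycle = 20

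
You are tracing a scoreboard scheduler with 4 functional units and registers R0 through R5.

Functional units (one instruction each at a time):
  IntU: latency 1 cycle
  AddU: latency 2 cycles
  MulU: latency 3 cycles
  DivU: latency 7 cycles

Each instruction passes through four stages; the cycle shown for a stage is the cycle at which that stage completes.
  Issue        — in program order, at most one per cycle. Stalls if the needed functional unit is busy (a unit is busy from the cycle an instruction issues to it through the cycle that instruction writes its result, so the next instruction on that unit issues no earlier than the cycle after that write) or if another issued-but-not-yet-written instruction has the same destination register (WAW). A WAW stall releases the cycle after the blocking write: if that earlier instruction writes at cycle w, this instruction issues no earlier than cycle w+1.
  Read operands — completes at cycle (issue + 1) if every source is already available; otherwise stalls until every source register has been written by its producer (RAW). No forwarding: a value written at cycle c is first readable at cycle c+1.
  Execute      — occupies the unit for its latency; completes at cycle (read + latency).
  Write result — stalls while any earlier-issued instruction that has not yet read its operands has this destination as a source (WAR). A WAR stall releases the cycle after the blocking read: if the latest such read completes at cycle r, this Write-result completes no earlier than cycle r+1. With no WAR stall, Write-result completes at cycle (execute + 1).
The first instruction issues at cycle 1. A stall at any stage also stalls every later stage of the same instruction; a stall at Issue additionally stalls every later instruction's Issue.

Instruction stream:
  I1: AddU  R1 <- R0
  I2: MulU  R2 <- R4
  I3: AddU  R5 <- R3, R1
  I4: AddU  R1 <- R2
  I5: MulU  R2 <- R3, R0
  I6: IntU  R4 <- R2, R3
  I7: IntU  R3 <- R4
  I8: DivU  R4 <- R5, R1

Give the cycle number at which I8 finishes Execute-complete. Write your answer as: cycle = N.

cycle = 30

1) issue 1, read 2, done 4, write 5
2) issue 2, read 3, done 6, write 7
3) issue 6, read 7, done 9, write 10  <struct: AddU busy until I1 writes@5>
4) issue 11, read 12, done 14, write 15  <struct: AddU busy until I3 writes@10>
5) issue 12, read 13, done 16, write 17
6) issue 13, read 18, done 19, write 20  <RAW R2: wait I5 write@17>
7) issue 21, read 22, done 23, write 24  <struct: IntU busy until I6 writes@20>
8) issue 22, read 23, done 30, write 31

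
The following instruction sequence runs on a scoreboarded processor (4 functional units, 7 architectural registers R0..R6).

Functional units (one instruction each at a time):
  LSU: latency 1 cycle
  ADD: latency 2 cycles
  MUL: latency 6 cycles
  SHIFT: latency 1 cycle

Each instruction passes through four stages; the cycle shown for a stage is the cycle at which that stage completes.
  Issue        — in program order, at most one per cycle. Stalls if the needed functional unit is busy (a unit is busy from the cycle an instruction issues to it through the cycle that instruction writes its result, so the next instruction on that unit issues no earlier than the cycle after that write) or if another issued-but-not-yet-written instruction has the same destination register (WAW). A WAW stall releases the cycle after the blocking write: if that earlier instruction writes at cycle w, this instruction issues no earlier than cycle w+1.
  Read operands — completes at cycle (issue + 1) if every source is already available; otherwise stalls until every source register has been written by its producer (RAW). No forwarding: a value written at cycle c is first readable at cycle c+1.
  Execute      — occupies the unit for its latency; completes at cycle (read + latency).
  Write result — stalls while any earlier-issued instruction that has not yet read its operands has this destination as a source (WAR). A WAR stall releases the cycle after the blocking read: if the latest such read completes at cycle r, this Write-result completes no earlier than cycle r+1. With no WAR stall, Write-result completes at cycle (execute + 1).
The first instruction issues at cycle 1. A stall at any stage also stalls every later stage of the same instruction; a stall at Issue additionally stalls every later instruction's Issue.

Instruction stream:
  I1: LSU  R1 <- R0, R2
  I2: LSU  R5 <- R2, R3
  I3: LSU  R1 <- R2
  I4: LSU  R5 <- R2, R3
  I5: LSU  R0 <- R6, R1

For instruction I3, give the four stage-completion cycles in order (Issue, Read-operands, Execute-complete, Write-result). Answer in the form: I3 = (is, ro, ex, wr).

I3 = (9, 10, 11, 12)

I1 -> (1, 2, 3, 4)
I2 -> (5, 6, 7, 8)  // struct: LSU busy until I1 writes@4
I3 -> (9, 10, 11, 12)  // struct: LSU busy until I2 writes@8
I4 -> (13, 14, 15, 16)  // struct: LSU busy until I3 writes@12
I5 -> (17, 18, 19, 20)  // struct: LSU busy until I4 writes@16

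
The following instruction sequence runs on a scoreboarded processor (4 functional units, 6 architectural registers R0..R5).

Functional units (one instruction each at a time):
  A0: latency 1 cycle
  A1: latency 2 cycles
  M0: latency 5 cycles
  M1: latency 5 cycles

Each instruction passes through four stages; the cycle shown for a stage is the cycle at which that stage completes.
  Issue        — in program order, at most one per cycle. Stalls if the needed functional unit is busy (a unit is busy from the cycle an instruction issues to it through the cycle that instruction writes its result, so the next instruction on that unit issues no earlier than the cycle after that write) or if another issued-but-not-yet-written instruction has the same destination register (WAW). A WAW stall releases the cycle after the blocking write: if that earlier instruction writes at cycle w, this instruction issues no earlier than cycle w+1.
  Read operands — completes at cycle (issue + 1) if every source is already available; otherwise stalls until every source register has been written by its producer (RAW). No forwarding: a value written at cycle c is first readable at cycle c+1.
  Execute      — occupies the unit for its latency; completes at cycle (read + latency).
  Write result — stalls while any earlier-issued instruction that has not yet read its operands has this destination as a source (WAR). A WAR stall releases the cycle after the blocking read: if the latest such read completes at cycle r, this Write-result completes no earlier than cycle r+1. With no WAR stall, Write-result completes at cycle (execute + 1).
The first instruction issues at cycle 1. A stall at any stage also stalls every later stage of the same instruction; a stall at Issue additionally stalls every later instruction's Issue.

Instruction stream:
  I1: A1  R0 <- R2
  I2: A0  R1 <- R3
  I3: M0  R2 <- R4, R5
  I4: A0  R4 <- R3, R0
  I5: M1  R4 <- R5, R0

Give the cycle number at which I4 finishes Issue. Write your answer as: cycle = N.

I1 -> (1, 2, 4, 5)
I2 -> (2, 3, 4, 5)
I3 -> (3, 4, 9, 10)
I4 -> (6, 7, 8, 9)  // struct: A0 busy until I2 writes@5
I5 -> (10, 11, 16, 17)  // WAW R4: wait I4 write@9

cycle = 6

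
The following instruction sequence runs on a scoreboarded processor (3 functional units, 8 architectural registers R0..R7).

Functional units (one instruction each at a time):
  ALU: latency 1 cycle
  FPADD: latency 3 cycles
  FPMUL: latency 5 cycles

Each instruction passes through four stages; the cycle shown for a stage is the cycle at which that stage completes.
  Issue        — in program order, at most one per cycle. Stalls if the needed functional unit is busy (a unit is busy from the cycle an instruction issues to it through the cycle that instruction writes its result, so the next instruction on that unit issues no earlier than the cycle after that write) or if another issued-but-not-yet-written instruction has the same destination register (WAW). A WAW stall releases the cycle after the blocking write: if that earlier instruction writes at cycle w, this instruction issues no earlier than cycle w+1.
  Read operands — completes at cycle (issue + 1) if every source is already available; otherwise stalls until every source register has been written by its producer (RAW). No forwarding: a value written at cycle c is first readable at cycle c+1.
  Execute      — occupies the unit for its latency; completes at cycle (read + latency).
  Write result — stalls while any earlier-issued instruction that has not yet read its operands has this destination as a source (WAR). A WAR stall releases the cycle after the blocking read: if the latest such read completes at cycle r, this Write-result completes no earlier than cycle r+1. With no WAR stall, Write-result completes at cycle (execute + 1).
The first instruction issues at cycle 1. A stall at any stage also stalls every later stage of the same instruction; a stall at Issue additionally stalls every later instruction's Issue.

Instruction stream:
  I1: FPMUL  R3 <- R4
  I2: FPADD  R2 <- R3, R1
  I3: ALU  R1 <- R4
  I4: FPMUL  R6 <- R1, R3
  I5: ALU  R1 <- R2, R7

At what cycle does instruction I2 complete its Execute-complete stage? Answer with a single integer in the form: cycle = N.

cycle = 12

[1] I1 issues→FPMUL
[2] I1 reads, I2 issues→FPADD
[3] I3 issues→ALU
[4] I3 reads
[5] I3 exec-done
[7] I1 exec-done
[8] I1 writes R3
[9] I2 reads, I4 issues→FPMUL
[10] I3 writes R1
[11] I4 reads, I5 issues→ALU
[12] I2 exec-done
[13] I2 writes R2
[14] I5 reads
[15] I5 exec-done
[16] I4 exec-done, I5 writes R1
[17] I4 writes R6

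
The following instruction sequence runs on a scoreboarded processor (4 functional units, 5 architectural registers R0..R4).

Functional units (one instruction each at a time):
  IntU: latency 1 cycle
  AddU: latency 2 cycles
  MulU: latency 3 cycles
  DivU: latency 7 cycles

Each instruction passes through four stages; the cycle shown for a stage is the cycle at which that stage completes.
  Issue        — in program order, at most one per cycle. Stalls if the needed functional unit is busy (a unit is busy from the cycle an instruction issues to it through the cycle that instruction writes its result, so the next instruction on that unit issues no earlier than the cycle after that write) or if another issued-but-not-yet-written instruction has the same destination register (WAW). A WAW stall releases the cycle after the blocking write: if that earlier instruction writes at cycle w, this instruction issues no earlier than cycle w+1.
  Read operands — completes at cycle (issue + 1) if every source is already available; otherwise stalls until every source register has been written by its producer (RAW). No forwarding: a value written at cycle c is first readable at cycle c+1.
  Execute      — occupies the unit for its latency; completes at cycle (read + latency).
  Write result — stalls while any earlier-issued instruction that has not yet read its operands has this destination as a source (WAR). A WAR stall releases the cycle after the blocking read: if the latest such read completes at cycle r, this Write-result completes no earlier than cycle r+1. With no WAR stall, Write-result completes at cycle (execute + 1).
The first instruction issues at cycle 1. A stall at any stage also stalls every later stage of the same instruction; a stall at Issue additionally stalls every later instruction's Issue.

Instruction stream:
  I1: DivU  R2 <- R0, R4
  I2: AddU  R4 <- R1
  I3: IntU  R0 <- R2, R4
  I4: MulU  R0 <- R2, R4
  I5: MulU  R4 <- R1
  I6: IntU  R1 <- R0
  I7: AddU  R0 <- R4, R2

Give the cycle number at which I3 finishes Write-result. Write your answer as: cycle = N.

cycle = 13

c1: issue I1 (DivU)
c2: I1 read-ops; issue I2 (AddU)
c3: I2 read-ops; issue I3 (IntU)
c5: I2 finished on AddU
c6: I2→R4
c9: I1 finished on DivU
c10: I1→R2
c11: I3 read-ops
c12: I3 finished on IntU
c13: I3→R0
c14: issue I4 (MulU)
c15: I4 read-ops
c18: I4 finished on MulU
c19: I4→R0
c20: issue I5 (MulU)
c21: I5 read-ops; issue I6 (IntU)
c22: I6 read-ops; issue I7 (AddU)
c23: I6 finished on IntU
c24: I5 finished on MulU; I6→R1
c25: I5→R4
c26: I7 read-ops
c28: I7 finished on AddU
c29: I7→R0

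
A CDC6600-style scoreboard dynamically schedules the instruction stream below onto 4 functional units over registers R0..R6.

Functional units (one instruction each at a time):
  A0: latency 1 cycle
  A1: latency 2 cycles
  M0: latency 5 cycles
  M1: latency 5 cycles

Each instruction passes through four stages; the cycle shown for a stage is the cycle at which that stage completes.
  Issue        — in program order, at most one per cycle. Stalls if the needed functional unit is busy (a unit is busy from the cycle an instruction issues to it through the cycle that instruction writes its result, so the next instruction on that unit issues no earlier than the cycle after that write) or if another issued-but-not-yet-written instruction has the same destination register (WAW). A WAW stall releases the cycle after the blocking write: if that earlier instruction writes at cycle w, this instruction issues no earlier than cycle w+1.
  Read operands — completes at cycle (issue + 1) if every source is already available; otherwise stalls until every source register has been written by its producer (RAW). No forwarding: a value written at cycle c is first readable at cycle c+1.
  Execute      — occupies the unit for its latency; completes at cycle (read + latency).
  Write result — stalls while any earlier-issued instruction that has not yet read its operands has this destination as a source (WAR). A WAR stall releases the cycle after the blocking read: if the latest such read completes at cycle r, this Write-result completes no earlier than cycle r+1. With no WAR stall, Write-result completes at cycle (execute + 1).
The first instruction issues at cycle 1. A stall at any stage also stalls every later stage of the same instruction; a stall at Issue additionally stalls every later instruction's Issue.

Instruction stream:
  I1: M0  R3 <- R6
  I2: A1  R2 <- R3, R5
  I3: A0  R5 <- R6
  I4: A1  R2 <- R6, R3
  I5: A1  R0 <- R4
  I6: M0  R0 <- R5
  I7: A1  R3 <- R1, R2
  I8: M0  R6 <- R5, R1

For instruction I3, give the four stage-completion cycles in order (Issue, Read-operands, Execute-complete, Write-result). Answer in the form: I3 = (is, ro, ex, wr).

[1] issue I1 (M0)
[2] I1 read-ops · issue I2 (A1)
[3] issue I3 (A0)
[4] I3 read-ops
[5] I3 finished on A0
[7] I1 finished on M0
[8] I1→R3
[9] I2 read-ops
[10] I3→R5
[11] I2 finished on A1
[12] I2→R2
[13] issue I4 (A1)
[14] I4 read-ops
[16] I4 finished on A1
[17] I4→R2
[18] issue I5 (A1)
[19] I5 read-ops
[21] I5 finished on A1
[22] I5→R0
[23] issue I6 (M0)
[24] I6 read-ops · issue I7 (A1)
[25] I7 read-ops
[27] I7 finished on A1
[28] I7→R3
[29] I6 finished on M0
[30] I6→R0
[31] issue I8 (M0)
[32] I8 read-ops
[37] I8 finished on M0
[38] I8→R6

I3 = (3, 4, 5, 10)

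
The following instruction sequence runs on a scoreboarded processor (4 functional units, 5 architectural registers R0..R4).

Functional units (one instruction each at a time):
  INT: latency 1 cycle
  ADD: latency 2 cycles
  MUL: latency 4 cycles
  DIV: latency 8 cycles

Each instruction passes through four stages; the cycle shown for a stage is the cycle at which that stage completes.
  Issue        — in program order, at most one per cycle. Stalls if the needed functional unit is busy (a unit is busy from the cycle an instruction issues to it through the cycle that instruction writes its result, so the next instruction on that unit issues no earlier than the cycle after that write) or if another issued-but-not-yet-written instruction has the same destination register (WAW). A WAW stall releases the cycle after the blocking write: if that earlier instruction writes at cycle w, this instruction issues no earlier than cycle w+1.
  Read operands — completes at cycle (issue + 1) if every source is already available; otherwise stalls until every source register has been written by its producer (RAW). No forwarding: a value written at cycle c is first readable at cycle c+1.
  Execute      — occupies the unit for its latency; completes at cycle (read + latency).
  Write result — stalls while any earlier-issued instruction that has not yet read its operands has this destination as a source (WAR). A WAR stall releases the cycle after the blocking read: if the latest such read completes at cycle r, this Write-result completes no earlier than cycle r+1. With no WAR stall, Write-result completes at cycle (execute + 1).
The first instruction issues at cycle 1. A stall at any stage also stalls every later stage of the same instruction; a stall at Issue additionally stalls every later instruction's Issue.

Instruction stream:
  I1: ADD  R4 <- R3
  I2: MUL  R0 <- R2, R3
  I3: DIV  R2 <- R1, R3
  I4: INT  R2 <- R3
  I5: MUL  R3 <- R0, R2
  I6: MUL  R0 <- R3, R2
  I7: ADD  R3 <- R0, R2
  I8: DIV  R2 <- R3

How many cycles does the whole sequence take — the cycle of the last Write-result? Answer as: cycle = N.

cycle = 44

[1] issue I1 (ADD)
[2] I1 read-ops | issue I2 (MUL)
[3] I2 read-ops | issue I3 (DIV)
[4] I1 finished on ADD | I3 read-ops
[5] I1→R4
[7] I2 finished on MUL
[8] I2→R0
[12] I3 finished on DIV
[13] I3→R2
[14] issue I4 (INT)
[15] I4 read-ops | issue I5 (MUL)
[16] I4 finished on INT
[17] I4→R2
[18] I5 read-ops
[22] I5 finished on MUL
[23] I5→R3
[24] issue I6 (MUL)
[25] I6 read-ops | issue I7 (ADD)
[26] issue I8 (DIV)
[29] I6 finished on MUL
[30] I6→R0
[31] I7 read-ops
[33] I7 finished on ADD
[34] I7→R3
[35] I8 read-ops
[43] I8 finished on DIV
[44] I8→R2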